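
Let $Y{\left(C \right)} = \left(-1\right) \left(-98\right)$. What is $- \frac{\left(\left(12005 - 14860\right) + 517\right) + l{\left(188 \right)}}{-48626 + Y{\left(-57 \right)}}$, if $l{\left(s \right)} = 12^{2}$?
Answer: $- \frac{1097}{24264} \approx -0.045211$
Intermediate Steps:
$l{\left(s \right)} = 144$
$Y{\left(C \right)} = 98$
$- \frac{\left(\left(12005 - 14860\right) + 517\right) + l{\left(188 \right)}}{-48626 + Y{\left(-57 \right)}} = - \frac{\left(\left(12005 - 14860\right) + 517\right) + 144}{-48626 + 98} = - \frac{\left(-2855 + 517\right) + 144}{-48528} = - \frac{\left(-2338 + 144\right) \left(-1\right)}{48528} = - \frac{\left(-2194\right) \left(-1\right)}{48528} = \left(-1\right) \frac{1097}{24264} = - \frac{1097}{24264}$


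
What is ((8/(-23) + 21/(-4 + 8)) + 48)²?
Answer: 23687689/8464 ≈ 2798.6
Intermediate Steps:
((8/(-23) + 21/(-4 + 8)) + 48)² = ((8*(-1/23) + 21/4) + 48)² = ((-8/23 + 21*(¼)) + 48)² = ((-8/23 + 21/4) + 48)² = (451/92 + 48)² = (4867/92)² = 23687689/8464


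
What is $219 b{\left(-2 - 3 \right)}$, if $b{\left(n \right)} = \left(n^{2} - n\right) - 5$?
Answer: $5475$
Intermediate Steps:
$b{\left(n \right)} = -5 + n^{2} - n$
$219 b{\left(-2 - 3 \right)} = 219 \left(-5 + \left(-2 - 3\right)^{2} - \left(-2 - 3\right)\right) = 219 \left(-5 + \left(-5\right)^{2} - -5\right) = 219 \left(-5 + 25 + 5\right) = 219 \cdot 25 = 5475$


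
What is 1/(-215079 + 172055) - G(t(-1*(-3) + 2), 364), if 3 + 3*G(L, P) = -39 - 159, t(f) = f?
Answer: 2882607/43024 ≈ 67.000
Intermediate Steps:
G(L, P) = -67 (G(L, P) = -1 + (-39 - 159)/3 = -1 + (⅓)*(-198) = -1 - 66 = -67)
1/(-215079 + 172055) - G(t(-1*(-3) + 2), 364) = 1/(-215079 + 172055) - 1*(-67) = 1/(-43024) + 67 = -1/43024 + 67 = 2882607/43024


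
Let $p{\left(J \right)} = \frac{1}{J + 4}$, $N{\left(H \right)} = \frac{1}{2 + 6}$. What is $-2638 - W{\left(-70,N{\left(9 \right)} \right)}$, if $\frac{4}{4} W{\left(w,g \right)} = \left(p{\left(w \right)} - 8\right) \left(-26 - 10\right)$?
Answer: $- \frac{32192}{11} \approx -2926.5$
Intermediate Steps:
$N{\left(H \right)} = \frac{1}{8}$
$p{\left(J \right)} = \frac{1}{4 + J}$
$W{\left(w,g \right)} = 288 - \frac{36}{4 + w}$ ($W{\left(w,g \right)} = \left(\frac{1}{4 + w} - 8\right) \left(-26 - 10\right) = \left(-8 + \frac{1}{4 + w}\right) \left(-36\right) = 288 - \frac{36}{4 + w}$)
$-2638 - W{\left(-70,N{\left(9 \right)} \right)} = -2638 - \frac{36 \left(31 + 8 \left(-70\right)\right)}{4 - 70} = -2638 - \frac{36 \left(31 - 560\right)}{-66} = -2638 - 36 \left(- \frac{1}{66}\right) \left(-529\right) = -2638 - \frac{3174}{11} = - \frac{32192}{11}$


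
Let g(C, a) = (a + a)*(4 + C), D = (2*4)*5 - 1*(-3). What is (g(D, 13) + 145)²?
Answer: 1868689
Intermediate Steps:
D = 43 (D = 8*5 + 3 = 40 + 3 = 43)
g(C, a) = 2*a*(4 + C) (g(C, a) = (2*a)*(4 + C) = 2*a*(4 + C))
(g(D, 13) + 145)² = (2*13*(4 + 43) + 145)² = (2*13*47 + 145)² = (1222 + 145)² = 1367² = 1868689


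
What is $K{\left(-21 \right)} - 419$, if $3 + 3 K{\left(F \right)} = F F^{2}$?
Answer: $-3507$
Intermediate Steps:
$K{\left(F \right)} = -1 + \frac{F^{3}}{3}$ ($K{\left(F \right)} = -1 + \frac{F F^{2}}{3} = -1 + \frac{F^{3}}{3}$)
$K{\left(-21 \right)} - 419 = \left(-1 + \frac{\left(-21\right)^{3}}{3}\right) - 419 = \left(-1 + \frac{1}{3} \left(-9261\right)\right) - 419 = \left(-1 - 3087\right) - 419 = -3088 - 419 = -3507$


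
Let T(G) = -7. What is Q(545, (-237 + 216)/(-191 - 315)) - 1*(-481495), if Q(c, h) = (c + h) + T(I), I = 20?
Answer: 243908719/506 ≈ 4.8203e+5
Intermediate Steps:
Q(c, h) = -7 + c + h (Q(c, h) = (c + h) - 7 = -7 + c + h)
Q(545, (-237 + 216)/(-191 - 315)) - 1*(-481495) = (-7 + 545 + (-237 + 216)/(-191 - 315)) - 1*(-481495) = (-7 + 545 - 21/(-506)) + 481495 = (-7 + 545 - 21*(-1/506)) + 481495 = (-7 + 545 + 21/506) + 481495 = 272249/506 + 481495 = 243908719/506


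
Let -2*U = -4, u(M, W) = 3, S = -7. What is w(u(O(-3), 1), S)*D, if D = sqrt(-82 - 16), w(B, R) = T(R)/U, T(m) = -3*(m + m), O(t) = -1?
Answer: 147*I*sqrt(2) ≈ 207.89*I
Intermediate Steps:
T(m) = -6*m
U = 2 (U = -1/2*(-4) = 2)
w(B, R) = -3*R (w(B, R) = -6*R/2 = -6*R*(1/2) = -3*R)
D = 7*I*sqrt(2) (D = sqrt(-98) = 7*I*sqrt(2) ≈ 9.8995*I)
w(u(O(-3), 1), S)*D = (-3*(-7))*(7*I*sqrt(2)) = 21*(7*I*sqrt(2)) = 147*I*sqrt(2)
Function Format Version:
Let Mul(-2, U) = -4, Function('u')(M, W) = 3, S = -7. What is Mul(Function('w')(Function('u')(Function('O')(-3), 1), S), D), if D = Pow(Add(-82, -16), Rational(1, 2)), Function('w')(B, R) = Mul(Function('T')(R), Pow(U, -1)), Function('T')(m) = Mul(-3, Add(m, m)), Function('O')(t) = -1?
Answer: Mul(147, I, Pow(2, Rational(1, 2))) ≈ Mul(207.89, I)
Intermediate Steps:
Function('T')(m) = Mul(-6, m) (Function('T')(m) = Mul(-3, Mul(2, m)) = Mul(-6, m))
U = 2 (U = Mul(Rational(-1, 2), -4) = 2)
Function('w')(B, R) = Mul(-3, R) (Function('w')(B, R) = Mul(Mul(-6, R), Pow(2, -1)) = Mul(Mul(-6, R), Rational(1, 2)) = Mul(-3, R))
D = Mul(7, I, Pow(2, Rational(1, 2))) (D = Pow(-98, Rational(1, 2)) = Mul(7, I, Pow(2, Rational(1, 2))) ≈ Mul(9.8995, I))
Mul(Function('w')(Function('u')(Function('O')(-3), 1), S), D) = Mul(Mul(-3, -7), Mul(7, I, Pow(2, Rational(1, 2)))) = Mul(21, Mul(7, I, Pow(2, Rational(1, 2)))) = Mul(147, I, Pow(2, Rational(1, 2)))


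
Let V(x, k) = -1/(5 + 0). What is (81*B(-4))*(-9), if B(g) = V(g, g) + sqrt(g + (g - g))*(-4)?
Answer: 729/5 + 5832*I ≈ 145.8 + 5832.0*I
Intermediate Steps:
V(x, k) = -1/5
B(g) = -1/5 - 4*sqrt(g) (B(g) = -1/5 + sqrt(g + (g - g))*(-4) = -1/5 + sqrt(g + 0)*(-4) = -1/5 + sqrt(g)*(-4) = -1/5 - 4*sqrt(g))
(81*B(-4))*(-9) = (81*(-1/5 - 8*I))*(-9) = (-81/5 - 648*I)*(-9) = 729/5 + 5832*I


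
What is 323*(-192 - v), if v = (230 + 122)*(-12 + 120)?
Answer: -12341184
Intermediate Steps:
v = 38016 (v = 352*108 = 38016)
323*(-192 - v) = 323*(-192 - 1*38016) = 323*(-192 - 38016) = 323*(-38208) = -12341184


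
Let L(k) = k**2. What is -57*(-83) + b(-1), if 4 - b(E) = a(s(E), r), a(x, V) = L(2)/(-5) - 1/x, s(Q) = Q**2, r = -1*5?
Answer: 23684/5 ≈ 4736.8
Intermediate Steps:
r = -5
a(x, V) = -4/5 - 1/x (a(x, V) = 2**2/(-5) - 1/x = 4*(-1/5) - 1/x = -4/5 - 1/x)
b(E) = 24/5 + E**(-2) (b(E) = 4 - (-4/5 - 1/(E**2)) = 4 - (-4/5 - 1/E**2) = 4 + (4/5 + E**(-2)) = 24/5 + E**(-2))
-57*(-83) + b(-1) = -57*(-83) + (24/5 + (-1)**(-2)) = 4731 + (24/5 + 1) = 4731 + 29/5 = 23684/5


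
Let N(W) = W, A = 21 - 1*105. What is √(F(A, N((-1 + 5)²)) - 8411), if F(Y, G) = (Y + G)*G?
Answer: I*√9499 ≈ 97.463*I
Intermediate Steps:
A = -84 (A = 21 - 105 = -84)
F(Y, G) = G*(G + Y) (F(Y, G) = (G + Y)*G = G*(G + Y))
√(F(A, N((-1 + 5)²)) - 8411) = √((-1 + 5)²*((-1 + 5)² - 84) - 8411) = √(4²*(4² - 84) - 8411) = √(16*(16 - 84) - 8411) = √(16*(-68) - 8411) = √(-1088 - 8411) = √(-9499) = I*√9499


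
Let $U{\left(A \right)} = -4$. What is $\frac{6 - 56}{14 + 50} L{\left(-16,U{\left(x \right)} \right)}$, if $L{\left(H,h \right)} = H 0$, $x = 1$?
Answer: $0$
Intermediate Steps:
$L{\left(H,h \right)} = 0$
$\frac{6 - 56}{14 + 50} L{\left(-16,U{\left(x \right)} \right)} = \frac{6 - 56}{14 + 50} \cdot 0 = - \frac{50}{64} \cdot 0 = \left(-50\right) \frac{1}{64} \cdot 0 = \left(- \frac{25}{32}\right) 0 = 0$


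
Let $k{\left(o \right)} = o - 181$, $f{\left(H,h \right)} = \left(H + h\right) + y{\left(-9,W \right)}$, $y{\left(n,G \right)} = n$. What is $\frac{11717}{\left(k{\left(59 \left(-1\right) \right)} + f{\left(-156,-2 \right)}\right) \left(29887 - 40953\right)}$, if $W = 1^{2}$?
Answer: $\frac{11717}{4503862} \approx 0.0026015$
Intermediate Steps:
$W = 1$
$f{\left(H,h \right)} = -9 + H + h$ ($f{\left(H,h \right)} = \left(H + h\right) - 9 = -9 + H + h$)
$k{\left(o \right)} = -181 + o$
$\frac{11717}{\left(k{\left(59 \left(-1\right) \right)} + f{\left(-156,-2 \right)}\right) \left(29887 - 40953\right)} = \frac{11717}{\left(\left(-181 + 59 \left(-1\right)\right) - 167\right) \left(29887 - 40953\right)} = \frac{11717}{\left(\left(-181 - 59\right) - 167\right) \left(-11066\right)} = \frac{11717}{\left(-240 - 167\right) \left(-11066\right)} = \frac{11717}{\left(-407\right) \left(-11066\right)} = \frac{11717}{4503862}$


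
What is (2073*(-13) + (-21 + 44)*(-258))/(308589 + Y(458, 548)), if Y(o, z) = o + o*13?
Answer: -32883/315001 ≈ -0.10439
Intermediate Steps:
Y(o, z) = 14*o (Y(o, z) = o + 13*o = 14*o)
(2073*(-13) + (-21 + 44)*(-258))/(308589 + Y(458, 548)) = (2073*(-13) + (-21 + 44)*(-258))/(308589 + 14*458) = (-26949 + 23*(-258))/(308589 + 6412) = (-26949 - 5934)/315001 = -32883*1/315001 = -32883/315001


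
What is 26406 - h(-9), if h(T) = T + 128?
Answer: 26287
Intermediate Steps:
h(T) = 128 + T
26406 - h(-9) = 26406 - (128 - 9) = 26406 - 1*119 = 26406 - 119 = 26287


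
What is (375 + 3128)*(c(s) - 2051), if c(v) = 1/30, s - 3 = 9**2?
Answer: -215536087/30 ≈ -7.1845e+6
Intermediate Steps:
s = 84 (s = 3 + 9**2 = 3 + 81 = 84)
c(v) = 1/30
(375 + 3128)*(c(s) - 2051) = (375 + 3128)*(1/30 - 2051) = 3503*(-61529/30) = -215536087/30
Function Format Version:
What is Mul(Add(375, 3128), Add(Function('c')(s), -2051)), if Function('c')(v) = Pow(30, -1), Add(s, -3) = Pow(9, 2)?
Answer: Rational(-215536087, 30) ≈ -7.1845e+6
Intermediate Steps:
s = 84 (s = Add(3, Pow(9, 2)) = Add(3, 81) = 84)
Function('c')(v) = Rational(1, 30)
Mul(Add(375, 3128), Add(Function('c')(s), -2051)) = Mul(Add(375, 3128), Add(Rational(1, 30), -2051)) = Mul(3503, Rational(-61529, 30)) = Rational(-215536087, 30)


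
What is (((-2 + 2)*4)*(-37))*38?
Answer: 0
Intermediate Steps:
(((-2 + 2)*4)*(-37))*38 = ((0*4)*(-37))*38 = (0*(-37))*38 = 0*38 = 0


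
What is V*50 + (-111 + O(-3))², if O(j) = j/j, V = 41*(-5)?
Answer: 1850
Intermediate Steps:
V = -205
O(j) = 1
V*50 + (-111 + O(-3))² = -205*50 + (-111 + 1)² = -10250 + (-110)² = -10250 + 12100 = 1850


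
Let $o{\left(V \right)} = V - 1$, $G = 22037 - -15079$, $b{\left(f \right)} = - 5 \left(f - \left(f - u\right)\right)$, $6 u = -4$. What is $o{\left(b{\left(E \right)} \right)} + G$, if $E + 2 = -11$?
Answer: $\frac{111355}{3} \approx 37118.0$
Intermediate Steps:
$u = - \frac{2}{3}$ ($u = \frac{1}{6} \left(-4\right) = - \frac{2}{3} \approx -0.66667$)
$E = -13$ ($E = -2 - 11 = -13$)
$b{\left(f \right)} = \frac{10}{3}$ ($b{\left(f \right)} = - 5 \left(f - \left(\frac{2}{3} + f\right)\right) = \left(-5\right) \left(- \frac{2}{3}\right) = \frac{10}{3}$)
$G = 37116$ ($G = 22037 + 15079 = 37116$)
$o{\left(V \right)} = -1 + V$
$o{\left(b{\left(E \right)} \right)} + G = \left(-1 + \frac{10}{3}\right) + 37116 = \frac{7}{3} + 37116 = \frac{111355}{3}$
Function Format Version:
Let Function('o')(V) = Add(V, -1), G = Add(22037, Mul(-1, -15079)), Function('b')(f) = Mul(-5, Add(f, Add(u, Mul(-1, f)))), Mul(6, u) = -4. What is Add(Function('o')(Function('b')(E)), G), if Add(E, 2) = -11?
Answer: Rational(111355, 3) ≈ 37118.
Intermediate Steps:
u = Rational(-2, 3) (u = Mul(Rational(1, 6), -4) = Rational(-2, 3) ≈ -0.66667)
E = -13 (E = Add(-2, -11) = -13)
Function('b')(f) = Rational(10, 3) (Function('b')(f) = Mul(-5, Add(f, Add(Rational(-2, 3), Mul(-1, f)))) = Mul(-5, Rational(-2, 3)) = Rational(10, 3))
G = 37116 (G = Add(22037, 15079) = 37116)
Function('o')(V) = Add(-1, V)
Add(Function('o')(Function('b')(E)), G) = Add(Add(-1, Rational(10, 3)), 37116) = Add(Rational(7, 3), 37116) = Rational(111355, 3)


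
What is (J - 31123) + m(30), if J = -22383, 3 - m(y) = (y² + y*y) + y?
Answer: -55333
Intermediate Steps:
m(y) = 3 - y - 2*y² (m(y) = 3 - ((y² + y*y) + y) = 3 - ((y² + y²) + y) = 3 - (2*y² + y) = 3 - (y + 2*y²) = 3 + (-y - 2*y²) = 3 - y - 2*y²)
(J - 31123) + m(30) = (-22383 - 31123) + (3 - 1*30 - 2*30²) = -53506 + (3 - 30 - 2*900) = -53506 + (3 - 30 - 1800) = -53506 - 1827 = -55333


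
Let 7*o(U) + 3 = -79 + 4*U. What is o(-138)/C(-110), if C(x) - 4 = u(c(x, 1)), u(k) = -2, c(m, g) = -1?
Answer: -317/7 ≈ -45.286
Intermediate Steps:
C(x) = 2 (C(x) = 4 - 2 = 2)
o(U) = -82/7 + 4*U/7 (o(U) = -3/7 + (-79 + 4*U)/7 = -3/7 + (-79/7 + 4*U/7) = -82/7 + 4*U/7)
o(-138)/C(-110) = (-82/7 + (4/7)*(-138))/2 = (-82/7 - 552/7)*(½) = -634/7*½ = -317/7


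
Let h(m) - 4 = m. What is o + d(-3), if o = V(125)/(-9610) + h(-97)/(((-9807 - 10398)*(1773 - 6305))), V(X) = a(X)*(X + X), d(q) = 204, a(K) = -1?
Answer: 5984617978589/29332622220 ≈ 204.03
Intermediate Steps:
h(m) = 4 + m
V(X) = -2*X (V(X) = -(X + X) = -2*X)
o = 763045709/29332622220 (o = -2*125/(-9610) + (4 - 97)/(((-9807 - 10398)*(1773 - 6305))) = -250*(-1/9610) - 93/((-20205*(-4532))) = 25/961 - 93/91569060 = 25/961 - 93*1/91569060 = 25/961 - 31/30523020 = 763045709/29332622220 ≈ 0.026014)
o + d(-3) = 763045709/29332622220 + 204 = 5984617978589/29332622220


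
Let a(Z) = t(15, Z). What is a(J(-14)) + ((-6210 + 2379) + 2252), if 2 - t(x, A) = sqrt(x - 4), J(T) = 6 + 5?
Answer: -1577 - sqrt(11) ≈ -1580.3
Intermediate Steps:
J(T) = 11
t(x, A) = 2 - sqrt(-4 + x) (t(x, A) = 2 - sqrt(x - 4) = 2 - sqrt(-4 + x))
a(Z) = 2 - sqrt(11) (a(Z) = 2 - sqrt(-4 + 15) = 2 - sqrt(11))
a(J(-14)) + ((-6210 + 2379) + 2252) = (2 - sqrt(11)) + ((-6210 + 2379) + 2252) = (2 - sqrt(11)) + (-3831 + 2252) = (2 - sqrt(11)) - 1579 = -1577 - sqrt(11)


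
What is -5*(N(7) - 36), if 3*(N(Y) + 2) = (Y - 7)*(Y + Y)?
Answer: 190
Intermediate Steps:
N(Y) = -2 + 2*Y*(-7 + Y)/3 (N(Y) = -2 + ((Y - 7)*(Y + Y))/3 = -2 + ((-7 + Y)*(2*Y))/3 = -2 + (2*Y*(-7 + Y))/3 = -2 + 2*Y*(-7 + Y)/3)
-5*(N(7) - 36) = -5*((-2 - 14/3*7 + (2/3)*7**2) - 36) = -5*((-2 - 98/3 + (2/3)*49) - 36) = -5*((-2 - 98/3 + 98/3) - 36) = -5*(-2 - 36) = -5*(-38) = 190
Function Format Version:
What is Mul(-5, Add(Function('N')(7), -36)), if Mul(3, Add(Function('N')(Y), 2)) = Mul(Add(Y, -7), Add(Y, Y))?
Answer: 190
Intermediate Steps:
Function('N')(Y) = Add(-2, Mul(Rational(2, 3), Y, Add(-7, Y))) (Function('N')(Y) = Add(-2, Mul(Rational(1, 3), Mul(Add(Y, -7), Add(Y, Y)))) = Add(-2, Mul(Rational(1, 3), Mul(Add(-7, Y), Mul(2, Y)))) = Add(-2, Mul(Rational(1, 3), Mul(2, Y, Add(-7, Y)))) = Add(-2, Mul(Rational(2, 3), Y, Add(-7, Y))))
Mul(-5, Add(Function('N')(7), -36)) = Mul(-5, Add(Add(-2, Mul(Rational(-14, 3), 7), Mul(Rational(2, 3), Pow(7, 2))), -36)) = Mul(-5, Add(Add(-2, Rational(-98, 3), Mul(Rational(2, 3), 49)), -36)) = Mul(-5, Add(Add(-2, Rational(-98, 3), Rational(98, 3)), -36)) = Mul(-5, Add(-2, -36)) = Mul(-5, -38) = 190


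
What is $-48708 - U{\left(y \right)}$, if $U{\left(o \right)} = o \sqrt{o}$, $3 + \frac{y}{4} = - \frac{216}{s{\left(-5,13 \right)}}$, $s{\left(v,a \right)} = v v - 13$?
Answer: $-48708 + 168 i \sqrt{21} \approx -48708.0 + 769.87 i$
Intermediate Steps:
$s{\left(v,a \right)} = -13 + v^{2}$ ($s{\left(v,a \right)} = v^{2} - 13 = -13 + v^{2}$)
$y = -84$ ($y = -12 + 4 \left(- \frac{216}{-13 + \left(-5\right)^{2}}\right) = -12 + 4 \left(- \frac{216}{-13 + 25}\right) = -12 + 4 \left(- \frac{216}{12}\right) = -12 + 4 \left(\left(-216\right) \frac{1}{12}\right) = -12 + 4 \left(-18\right) = -12 - 72 = -84$)
$U{\left(o \right)} = o^{\frac{3}{2}}$
$-48708 - U{\left(y \right)} = -48708 - \left(-84\right)^{\frac{3}{2}} = -48708 - - 168 i \sqrt{21} = -48708 + 168 i \sqrt{21}$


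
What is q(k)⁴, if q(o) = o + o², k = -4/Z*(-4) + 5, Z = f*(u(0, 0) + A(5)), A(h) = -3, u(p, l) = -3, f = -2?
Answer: 30528476176/6561 ≈ 4.6530e+6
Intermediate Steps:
Z = 12 (Z = -2*(-3 - 3) = -2*(-6) = 12)
k = 19/3 (k = -4/12*(-4) + 5 = -4*1/12*(-4) + 5 = -⅓*(-4) + 5 = 4/3 + 5 = 19/3 ≈ 6.3333)
q(k)⁴ = (19*(1 + 19/3)/3)⁴ = ((19/3)*(22/3))⁴ = (418/9)⁴ = 30528476176/6561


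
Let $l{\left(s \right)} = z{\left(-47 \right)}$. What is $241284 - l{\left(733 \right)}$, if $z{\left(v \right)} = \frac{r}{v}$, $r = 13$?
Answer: $\frac{11340361}{47} \approx 2.4128 \cdot 10^{5}$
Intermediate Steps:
$z{\left(v \right)} = \frac{13}{v}$
$l{\left(s \right)} = - \frac{13}{47}$ ($l{\left(s \right)} = \frac{13}{-47} = 13 \left(- \frac{1}{47}\right) = - \frac{13}{47}$)
$241284 - l{\left(733 \right)} = 241284 - - \frac{13}{47} = 241284 + \frac{13}{47} = \frac{11340361}{47}$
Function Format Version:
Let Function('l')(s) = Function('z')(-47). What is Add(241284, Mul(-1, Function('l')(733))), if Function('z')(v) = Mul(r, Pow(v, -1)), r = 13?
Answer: Rational(11340361, 47) ≈ 2.4128e+5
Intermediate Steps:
Function('z')(v) = Mul(13, Pow(v, -1))
Function('l')(s) = Rational(-13, 47) (Function('l')(s) = Mul(13, Pow(-47, -1)) = Mul(13, Rational(-1, 47)) = Rational(-13, 47))
Add(241284, Mul(-1, Function('l')(733))) = Add(241284, Mul(-1, Rational(-13, 47))) = Add(241284, Rational(13, 47)) = Rational(11340361, 47)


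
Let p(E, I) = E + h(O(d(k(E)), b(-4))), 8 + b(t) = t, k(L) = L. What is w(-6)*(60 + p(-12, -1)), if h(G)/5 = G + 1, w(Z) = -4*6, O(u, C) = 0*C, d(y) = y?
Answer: -1272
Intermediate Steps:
b(t) = -8 + t
O(u, C) = 0
w(Z) = -24
h(G) = 5 + 5*G (h(G) = 5*(G + 1) = 5*(1 + G) = 5 + 5*G)
p(E, I) = 5 + E (p(E, I) = E + (5 + 5*0) = E + (5 + 0) = E + 5 = 5 + E)
w(-6)*(60 + p(-12, -1)) = -24*(60 + (5 - 12)) = -24*(60 - 7) = -24*53 = -1272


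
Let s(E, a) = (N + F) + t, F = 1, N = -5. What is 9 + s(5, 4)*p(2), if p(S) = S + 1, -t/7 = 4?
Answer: -87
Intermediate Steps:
t = -28 (t = -7*4 = -28)
p(S) = 1 + S
s(E, a) = -32 (s(E, a) = (-5 + 1) - 28 = -4 - 28 = -32)
9 + s(5, 4)*p(2) = 9 - 32*(1 + 2) = 9 - 32*3 = 9 - 96 = -87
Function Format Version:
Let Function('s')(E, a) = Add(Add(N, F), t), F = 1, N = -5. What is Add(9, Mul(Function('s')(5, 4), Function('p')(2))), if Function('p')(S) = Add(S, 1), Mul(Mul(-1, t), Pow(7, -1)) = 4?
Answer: -87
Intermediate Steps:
t = -28 (t = Mul(-7, 4) = -28)
Function('p')(S) = Add(1, S)
Function('s')(E, a) = -32 (Function('s')(E, a) = Add(Add(-5, 1), -28) = Add(-4, -28) = -32)
Add(9, Mul(Function('s')(5, 4), Function('p')(2))) = Add(9, Mul(-32, Add(1, 2))) = Add(9, Mul(-32, 3)) = Add(9, -96) = -87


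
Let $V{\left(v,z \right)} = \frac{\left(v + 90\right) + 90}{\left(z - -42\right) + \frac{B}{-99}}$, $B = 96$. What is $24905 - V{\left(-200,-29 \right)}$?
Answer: $\frac{9887945}{397} \approx 24907.0$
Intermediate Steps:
$V{\left(v,z \right)} = \frac{180 + v}{\frac{1354}{33} + z}$ ($V{\left(v,z \right)} = \frac{\left(v + 90\right) + 90}{\left(z - -42\right) + \frac{96}{-99}} = \frac{\left(90 + v\right) + 90}{\left(z + 42\right) + 96 \left(- \frac{1}{99}\right)} = \frac{180 + v}{\left(42 + z\right) - \frac{32}{33}} = \frac{180 + v}{\frac{1354}{33} + z}$)
$24905 - V{\left(-200,-29 \right)} = 24905 - \frac{33 \left(180 - 200\right)}{1354 + 33 \left(-29\right)} = 24905 - 33 \frac{1}{1354 - 957} \left(-20\right) = 24905 - 33 \cdot \frac{1}{397} \left(-20\right) = 24905 - - \frac{660}{397} = 24905 + \frac{660}{397} = \frac{9887945}{397}$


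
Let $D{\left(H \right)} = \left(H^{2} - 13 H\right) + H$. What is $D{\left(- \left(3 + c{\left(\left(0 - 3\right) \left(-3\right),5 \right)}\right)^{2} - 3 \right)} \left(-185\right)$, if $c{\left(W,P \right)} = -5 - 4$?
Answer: $-367965$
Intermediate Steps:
$c{\left(W,P \right)} = -9$
$D{\left(H \right)} = H^{2} - 12 H$
$D{\left(- \left(3 + c{\left(\left(0 - 3\right) \left(-3\right),5 \right)}\right)^{2} - 3 \right)} \left(-185\right) = \left(- \left(3 - 9\right)^{2} - 3\right) \left(-12 - \left(3 + \left(3 - 9\right)^{2}\right)\right) \left(-185\right) = \left(- \left(-6\right)^{2} - 3\right) \left(-12 - 39\right) \left(-185\right) = \left(\left(-1\right) 36 - 3\right) \left(-12 - 39\right) \left(-185\right) = \left(-36 - 3\right) \left(-12 - 39\right) \left(-185\right) = - 39 \left(-12 - 39\right) \left(-185\right) = \left(-39\right) \left(-51\right) \left(-185\right) = 1989 \left(-185\right) = -367965$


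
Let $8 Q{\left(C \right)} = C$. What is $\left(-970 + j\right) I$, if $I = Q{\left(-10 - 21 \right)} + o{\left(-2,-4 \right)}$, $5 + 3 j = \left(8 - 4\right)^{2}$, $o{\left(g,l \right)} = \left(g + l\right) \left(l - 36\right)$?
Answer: $- \frac{5476211}{24} \approx -2.2818 \cdot 10^{5}$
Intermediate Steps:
$Q{\left(C \right)} = \frac{C}{8}$
$o{\left(g,l \right)} = \left(-36 + l\right) \left(g + l\right)$ ($o{\left(g,l \right)} = \left(g + l\right) \left(-36 + l\right) = \left(-36 + l\right) \left(g + l\right)$)
$j = \frac{11}{3}$ ($j = - \frac{5}{3} + \frac{\left(8 - 4\right)^{2}}{3} = - \frac{5}{3} + \frac{4^{2}}{3} = - \frac{5}{3} + \frac{1}{3} \cdot 16 = - \frac{5}{3} + \frac{16}{3} = \frac{11}{3} \approx 3.6667$)
$I = \frac{1889}{8}$ ($I = \frac{-10 - 21}{8} - \left(-224 - 16\right) = \frac{-10 - 21}{8} + \left(16 + 72 + 144 + 8\right) = \frac{1}{8} \left(-31\right) + 240 = - \frac{31}{8} + 240 = \frac{1889}{8} \approx 236.13$)
$\left(-970 + j\right) I = \left(-970 + \frac{11}{3}\right) \frac{1889}{8} = \left(- \frac{2899}{3}\right) \frac{1889}{8} = - \frac{5476211}{24}$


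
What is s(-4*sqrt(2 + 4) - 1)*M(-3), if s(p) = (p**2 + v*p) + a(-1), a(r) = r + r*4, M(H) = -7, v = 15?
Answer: -539 + 364*sqrt(6) ≈ 352.61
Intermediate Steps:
a(r) = 5*r (a(r) = r + 4*r = 5*r)
s(p) = -5 + p**2 + 15*p (s(p) = (p**2 + 15*p) + 5*(-1) = (p**2 + 15*p) - 5 = -5 + p**2 + 15*p)
s(-4*sqrt(2 + 4) - 1)*M(-3) = (-5 + (-4*sqrt(2 + 4) - 1)**2 + 15*(-4*sqrt(2 + 4) - 1))*(-7) = (-5 + (-4*sqrt(6) - 1)**2 + 15*(-4*sqrt(6) - 1))*(-7) = (-5 + (-1 - 4*sqrt(6))**2 + 15*(-1 - 4*sqrt(6)))*(-7) = (-5 + (-1 - 4*sqrt(6))**2 + (-15 - 60*sqrt(6)))*(-7) = (-20 + (-1 - 4*sqrt(6))**2 - 60*sqrt(6))*(-7) = 140 - 7*(-1 - 4*sqrt(6))**2 + 420*sqrt(6)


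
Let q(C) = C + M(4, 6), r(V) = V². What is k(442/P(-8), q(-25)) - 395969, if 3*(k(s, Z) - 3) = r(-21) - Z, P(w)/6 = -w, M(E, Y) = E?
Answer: -395812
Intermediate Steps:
q(C) = 4 + C (q(C) = C + 4 = 4 + C)
P(w) = -6*w (P(w) = 6*(-w) = -6*w)
k(s, Z) = 150 - Z/3 (k(s, Z) = 3 + ((-21)² - Z)/3 = 3 + (441 - Z)/3 = 3 + (147 - Z/3) = 150 - Z/3)
k(442/P(-8), q(-25)) - 395969 = (150 - (4 - 25)/3) - 395969 = (150 - ⅓*(-21)) - 395969 = (150 + 7) - 395969 = 157 - 395969 = -395812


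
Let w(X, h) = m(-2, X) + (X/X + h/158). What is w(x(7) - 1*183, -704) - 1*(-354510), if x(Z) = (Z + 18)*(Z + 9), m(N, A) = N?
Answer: 28005859/79 ≈ 3.5450e+5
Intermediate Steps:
x(Z) = (9 + Z)*(18 + Z) (x(Z) = (18 + Z)*(9 + Z) = (9 + Z)*(18 + Z))
w(X, h) = -1 + h/158 (w(X, h) = -2 + (X/X + h/158) = -2 + (1 + h*(1/158)) = -2 + (1 + h/158) = -1 + h/158)
w(x(7) - 1*183, -704) - 1*(-354510) = (-1 + (1/158)*(-704)) - 1*(-354510) = (-1 - 352/79) + 354510 = -431/79 + 354510 = 28005859/79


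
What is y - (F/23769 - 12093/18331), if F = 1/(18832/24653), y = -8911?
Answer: -73111855654372127/8205282038448 ≈ -8910.3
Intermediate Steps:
F = 24653/18832 (F = 1/(18832*(1/24653)) = 1/(18832/24653) = 24653/18832 ≈ 1.3091)
y - (F/23769 - 12093/18331) = -8911 - ((24653/18832)/23769 - 12093/18331) = -8911 - ((24653/18832)*(1/23769) - 12093*1/18331) = -8911 - (24653/447617808 - 12093/18331) = -8911 - 1*(-5412590238001/8205282038448) = -8911 + 5412590238001/8205282038448 = -73111855654372127/8205282038448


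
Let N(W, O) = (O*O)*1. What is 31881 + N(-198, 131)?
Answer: 49042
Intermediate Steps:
N(W, O) = O² (N(W, O) = O²*1 = O²)
31881 + N(-198, 131) = 31881 + 131² = 31881 + 17161 = 49042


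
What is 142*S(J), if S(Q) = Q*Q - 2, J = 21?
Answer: 62338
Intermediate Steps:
S(Q) = -2 + Q² (S(Q) = Q² - 2 = -2 + Q²)
142*S(J) = 142*(-2 + 21²) = 142*(-2 + 441) = 142*439 = 62338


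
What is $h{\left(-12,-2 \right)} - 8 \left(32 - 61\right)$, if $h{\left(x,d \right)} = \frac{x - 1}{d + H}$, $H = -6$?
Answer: $\frac{1869}{8} \approx 233.63$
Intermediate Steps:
$h{\left(x,d \right)} = \frac{-1 + x}{-6 + d}$ ($h{\left(x,d \right)} = \frac{x - 1}{d - 6} = \frac{-1 + x}{-6 + d}$)
$h{\left(-12,-2 \right)} - 8 \left(32 - 61\right) = \frac{-1 - 12}{-6 - 2} - 8 \left(32 - 61\right) = \frac{1}{-8} \left(-13\right) - -232 = \left(- \frac{1}{8}\right) \left(-13\right) + 232 = \frac{13}{8} + 232 = \frac{1869}{8}$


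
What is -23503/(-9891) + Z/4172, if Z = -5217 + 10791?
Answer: 10941925/2947518 ≈ 3.7122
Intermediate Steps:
Z = 5574
-23503/(-9891) + Z/4172 = -23503/(-9891) + 5574/4172 = -23503*(-1/9891) + 5574*(1/4172) = 23503/9891 + 2787/2086 = 10941925/2947518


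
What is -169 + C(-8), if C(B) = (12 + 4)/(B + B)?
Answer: -170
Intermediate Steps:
C(B) = 8/B (C(B) = 16/((2*B)) = 16*(1/(2*B)) = 8/B)
-169 + C(-8) = -169 + 8/(-8) = -169 + 8*(-1/8) = -169 - 1 = -170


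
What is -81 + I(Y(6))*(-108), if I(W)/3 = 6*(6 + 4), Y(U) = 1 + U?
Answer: -19521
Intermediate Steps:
I(W) = 180 (I(W) = 3*(6*(6 + 4)) = 3*(6*10) = 3*60 = 180)
-81 + I(Y(6))*(-108) = -81 + 180*(-108) = -81 - 19440 = -19521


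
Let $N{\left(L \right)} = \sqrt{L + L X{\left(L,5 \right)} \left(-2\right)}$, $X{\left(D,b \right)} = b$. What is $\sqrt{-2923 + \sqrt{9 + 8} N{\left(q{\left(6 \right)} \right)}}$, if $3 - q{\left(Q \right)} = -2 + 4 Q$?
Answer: $\sqrt{-2923 + 3 \sqrt{323}} \approx 53.564 i$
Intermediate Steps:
$q{\left(Q \right)} = 5 - 4 Q$ ($q{\left(Q \right)} = 3 - \left(-2 + 4 Q\right) = 5 - 4 Q$)
$N{\left(L \right)} = 3 \sqrt{- L}$ ($N{\left(L \right)} = \sqrt{L + L 5 \left(-2\right)} = \sqrt{L + 5 L \left(-2\right)} = \sqrt{L - 10 L} = \sqrt{- 9 L} = 3 \sqrt{- L}$)
$\sqrt{-2923 + \sqrt{9 + 8} N{\left(q{\left(6 \right)} \right)}} = \sqrt{-2923 + \sqrt{9 + 8} \cdot 3 \sqrt{- (5 - 24)}} = \sqrt{-2923 + \sqrt{17} \cdot 3 \sqrt{- (5 - 24)}} = \sqrt{-2923 + \sqrt{17} \cdot 3 \sqrt{\left(-1\right) \left(-19\right)}} = \sqrt{-2923 + \sqrt{17} \cdot 3 \sqrt{19}} = \sqrt{-2923 + 3 \sqrt{323}}$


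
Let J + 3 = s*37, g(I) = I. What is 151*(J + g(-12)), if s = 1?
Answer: 3322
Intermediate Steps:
J = 34 (J = -3 + 1*37 = -3 + 37 = 34)
151*(J + g(-12)) = 151*(34 - 12) = 151*22 = 3322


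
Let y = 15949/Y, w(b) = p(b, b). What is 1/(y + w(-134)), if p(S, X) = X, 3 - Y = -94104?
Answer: -94107/12594389 ≈ -0.0074721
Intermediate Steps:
Y = 94107 (Y = 3 - 1*(-94104) = 3 + 94104 = 94107)
w(b) = b
y = 15949/94107 ≈ 0.16948
1/(y + w(-134)) = 1/(15949/94107 - 134) = 1/(-12594389/94107) = -94107/12594389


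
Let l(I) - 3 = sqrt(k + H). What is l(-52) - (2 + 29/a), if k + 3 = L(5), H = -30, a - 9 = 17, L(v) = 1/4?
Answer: -3/26 + I*sqrt(131)/2 ≈ -0.11538 + 5.7228*I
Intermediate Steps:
L(v) = 1/4
a = 26 (a = 9 + 17 = 26)
k = -11/4 (k = -3 + 1/4 = -11/4 ≈ -2.7500)
l(I) = 3 + I*sqrt(131)/2 (l(I) = 3 + sqrt(-11/4 - 30) = 3 + sqrt(-131/4) = 3 + I*sqrt(131)/2)
l(-52) - (2 + 29/a) = (3 + I*sqrt(131)/2) - (2 + 29/26) = (3 + I*sqrt(131)/2) - 1*81/26 = (3 + I*sqrt(131)/2) - 81/26 = -3/26 + I*sqrt(131)/2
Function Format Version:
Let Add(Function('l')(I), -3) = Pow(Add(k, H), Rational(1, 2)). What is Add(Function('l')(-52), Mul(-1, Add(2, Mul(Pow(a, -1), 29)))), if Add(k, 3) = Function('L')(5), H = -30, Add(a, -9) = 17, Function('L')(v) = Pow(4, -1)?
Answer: Add(Rational(-3, 26), Mul(Rational(1, 2), I, Pow(131, Rational(1, 2)))) ≈ Add(-0.11538, Mul(5.7228, I))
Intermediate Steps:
Function('L')(v) = Rational(1, 4)
a = 26 (a = Add(9, 17) = 26)
k = Rational(-11, 4) (k = Add(-3, Rational(1, 4)) = Rational(-11, 4) ≈ -2.7500)
Function('l')(I) = Add(3, Mul(Rational(1, 2), I, Pow(131, Rational(1, 2)))) (Function('l')(I) = Add(3, Pow(Add(Rational(-11, 4), -30), Rational(1, 2))) = Add(3, Pow(Rational(-131, 4), Rational(1, 2))) = Add(3, Mul(Rational(1, 2), I, Pow(131, Rational(1, 2)))))
Add(Function('l')(-52), Mul(-1, Add(2, Mul(Pow(a, -1), 29)))) = Add(Add(3, Mul(Rational(1, 2), I, Pow(131, Rational(1, 2)))), Mul(-1, Add(2, Mul(Pow(26, -1), 29)))) = Add(Add(3, Mul(Rational(1, 2), I, Pow(131, Rational(1, 2)))), Mul(-1, Add(2, Mul(Rational(1, 26), 29)))) = Add(Add(3, Mul(Rational(1, 2), I, Pow(131, Rational(1, 2)))), Mul(-1, Add(2, Rational(29, 26)))) = Add(Add(3, Mul(Rational(1, 2), I, Pow(131, Rational(1, 2)))), Mul(-1, Rational(81, 26))) = Add(Add(3, Mul(Rational(1, 2), I, Pow(131, Rational(1, 2)))), Rational(-81, 26)) = Add(Rational(-3, 26), Mul(Rational(1, 2), I, Pow(131, Rational(1, 2))))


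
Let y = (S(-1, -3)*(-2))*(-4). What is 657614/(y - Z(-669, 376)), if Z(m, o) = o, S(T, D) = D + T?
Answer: -328807/204 ≈ -1611.8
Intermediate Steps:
y = -32 (y = ((-3 - 1)*(-2))*(-4) = -4*(-2)*(-4) = 8*(-4) = -32)
657614/(y - Z(-669, 376)) = 657614/(-32 - 1*376) = 657614/(-32 - 376) = 657614/(-408) = 657614*(-1/408) = -328807/204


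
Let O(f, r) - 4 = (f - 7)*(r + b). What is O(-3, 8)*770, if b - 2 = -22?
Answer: 95480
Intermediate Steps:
b = -20 (b = 2 - 22 = -20)
O(f, r) = 4 + (-20 + r)*(-7 + f) (O(f, r) = 4 + (f - 7)*(r - 20) = 4 + (-7 + f)*(-20 + r) = 4 + (-20 + r)*(-7 + f))
O(-3, 8)*770 = (144 - 20*(-3) - 7*8 - 3*8)*770 = (144 + 60 - 56 - 24)*770 = 124*770 = 95480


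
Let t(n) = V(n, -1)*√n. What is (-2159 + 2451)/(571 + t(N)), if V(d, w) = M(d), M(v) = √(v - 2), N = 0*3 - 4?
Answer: 166732/326017 + 584*√6/326017 ≈ 0.51581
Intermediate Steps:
N = -4 (N = 0 - 4 = -4)
M(v) = √(-2 + v)
V(d, w) = √(-2 + d)
t(n) = √n*√(-2 + n) (t(n) = √(-2 + n)*√n = √n*√(-2 + n))
(-2159 + 2451)/(571 + t(N)) = (-2159 + 2451)/(571 + √(-4)*√(-2 - 4)) = 292/(571 + (2*I)*√(-6)) = 292/(571 + (2*I)*(I*√6)) = 292/(571 - 2*√6)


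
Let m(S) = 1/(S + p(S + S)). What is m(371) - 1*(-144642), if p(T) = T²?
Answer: 79688340271/550935 ≈ 1.4464e+5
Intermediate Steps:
m(S) = 1/(S + 4*S²) (m(S) = 1/(S + (S + S)²) = 1/(S + (2*S)²) = 1/(S + 4*S²))
m(371) - 1*(-144642) = 1/(371*(1 + 4*371)) - 1*(-144642) = 1/(371*(1 + 1484)) + 144642 = (1/371)/1485 + 144642 = (1/371)*(1/1485) + 144642 = 1/550935 + 144642 = 79688340271/550935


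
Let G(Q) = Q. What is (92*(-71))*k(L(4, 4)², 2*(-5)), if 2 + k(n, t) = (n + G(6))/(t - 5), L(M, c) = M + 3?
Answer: 111044/3 ≈ 37015.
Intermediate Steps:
L(M, c) = 3 + M
k(n, t) = -2 + (6 + n)/(-5 + t) (k(n, t) = -2 + (n + 6)/(t - 5) = -2 + (6 + n)/(-5 + t))
(92*(-71))*k(L(4, 4)², 2*(-5)) = (92*(-71))*((16 + (3 + 4)² - 4*(-5))/(-5 + 2*(-5))) = -6532*(16 + 7² - 2*(-10))/(-5 - 10) = -6532*(16 + 49 + 20)/(-15) = -(-6532)*85/15 = -6532*(-17/3) = 111044/3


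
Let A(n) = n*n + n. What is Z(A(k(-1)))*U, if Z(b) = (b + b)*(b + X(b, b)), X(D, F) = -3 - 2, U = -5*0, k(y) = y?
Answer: 0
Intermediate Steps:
U = 0
A(n) = n + n**2 (A(n) = n**2 + n = n + n**2)
X(D, F) = -5
Z(b) = 2*b*(-5 + b) (Z(b) = (b + b)*(b - 5) = (2*b)*(-5 + b) = 2*b*(-5 + b))
Z(A(k(-1)))*U = (2*(-(1 - 1))*(-5 - (1 - 1)))*0 = (2*(-1*0)*(-5 - 1*0))*0 = (2*0*(-5 + 0))*0 = (2*0*(-5))*0 = 0*0 = 0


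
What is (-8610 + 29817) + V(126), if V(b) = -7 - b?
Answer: 21074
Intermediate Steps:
(-8610 + 29817) + V(126) = (-8610 + 29817) + (-7 - 1*126) = 21207 + (-7 - 126) = 21207 - 133 = 21074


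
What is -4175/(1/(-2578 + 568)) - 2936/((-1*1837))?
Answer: 15415647686/1837 ≈ 8.3917e+6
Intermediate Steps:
-4175/(1/(-2578 + 568)) - 2936/((-1*1837)) = -4175/(1/(-2010)) - 2936/(-1837) = -4175/(-1/2010) - 2936*(-1/1837) = -4175*(-2010) + 2936/1837 = 8391750 + 2936/1837 = 15415647686/1837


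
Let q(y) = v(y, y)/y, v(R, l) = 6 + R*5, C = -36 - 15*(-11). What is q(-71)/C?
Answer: 349/9159 ≈ 0.038105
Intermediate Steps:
C = 129 (C = -36 + 165 = 129)
v(R, l) = 6 + 5*R
q(y) = (6 + 5*y)/y
q(-71)/C = (5 + 6/(-71))/129 = (5 + 6*(-1/71))*(1/129) = (5 - 6/71)*(1/129) = (349/71)*(1/129) = 349/9159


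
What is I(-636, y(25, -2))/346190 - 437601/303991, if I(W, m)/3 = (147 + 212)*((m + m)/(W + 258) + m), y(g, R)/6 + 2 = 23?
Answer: -55229584523/52619322145 ≈ -1.0496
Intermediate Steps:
y(g, R) = 126 (y(g, R) = -12 + 6*23 = -12 + 138 = 126)
I(W, m) = 1077*m + 2154*m/(258 + W) (I(W, m) = 3*((147 + 212)*((m + m)/(W + 258) + m)) = 3*(359*((2*m)/(258 + W) + m)) = 3*(359*(2*m/(258 + W) + m)) = 3*(359*(m + 2*m/(258 + W))) = 3*(359*m + 718*m/(258 + W)) = 1077*m + 2154*m/(258 + W))
I(-636, y(25, -2))/346190 - 437601/303991 = (1077*126*(260 - 636)/(258 - 636))/346190 - 437601/303991 = (1077*126*(-376)/(-378))*(1/346190) - 437601*1/303991 = (1077*126*(-1/378)*(-376))*(1/346190) - 437601/303991 = 134984*(1/346190) - 437601/303991 = 67492/173095 - 437601/303991 = -55229584523/52619322145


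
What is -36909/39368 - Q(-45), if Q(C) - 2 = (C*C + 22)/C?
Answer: 75382271/1771560 ≈ 42.551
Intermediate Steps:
Q(C) = 2 + (22 + C²)/C (Q(C) = 2 + (C*C + 22)/C = 2 + (C² + 22)/C = 2 + (22 + C²)/C)
-36909/39368 - Q(-45) = -36909/39368 - (2 - 45 + 22/(-45)) = -36909*1/39368 - (2 - 45 + 22*(-1/45)) = -36909/39368 - (2 - 45 - 22/45) = -36909/39368 - 1*(-1957/45) = -36909/39368 + 1957/45 = 75382271/1771560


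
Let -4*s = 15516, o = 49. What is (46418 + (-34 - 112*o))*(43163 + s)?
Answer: 1606558464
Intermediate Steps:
s = -3879 (s = -¼*15516 = -3879)
(46418 + (-34 - 112*o))*(43163 + s) = (46418 + (-34 - 112*49))*(43163 - 3879) = (46418 + (-34 - 5488))*39284 = (46418 - 5522)*39284 = 40896*39284 = 1606558464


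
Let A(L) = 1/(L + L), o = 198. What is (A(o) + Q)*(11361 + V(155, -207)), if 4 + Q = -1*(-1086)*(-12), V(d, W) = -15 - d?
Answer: -57770795705/396 ≈ -1.4589e+8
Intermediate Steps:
A(L) = 1/(2*L)
Q = -13036 (Q = -4 - 1*(-1086)*(-12) = -4 + 1086*(-12) = -4 - 13032 = -13036)
(A(o) + Q)*(11361 + V(155, -207)) = ((½)/198 - 13036)*(11361 + (-15 - 1*155)) = ((½)*(1/198) - 13036)*(11361 + (-15 - 155)) = (1/396 - 13036)*(11361 - 170) = -5162255/396*11191 = -57770795705/396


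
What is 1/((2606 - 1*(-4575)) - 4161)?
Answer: 1/3020 ≈ 0.00033113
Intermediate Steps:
1/((2606 - 1*(-4575)) - 4161) = 1/((2606 + 4575) - 4161) = 1/(7181 - 4161) = 1/3020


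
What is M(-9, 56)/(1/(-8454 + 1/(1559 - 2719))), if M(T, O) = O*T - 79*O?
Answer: 6040890856/145 ≈ 4.1661e+7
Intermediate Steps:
M(T, O) = -79*O + O*T
M(-9, 56)/(1/(-8454 + 1/(1559 - 2719))) = (56*(-79 - 9))/(1/(-8454 + 1/(1559 - 2719))) = (56*(-88))/(1/(-8454 + 1/(-1160))) = -4928/(1/(-8454 - 1/1160)) = -4928/(1/(-9806641/1160)) = -4928/(-1160/9806641) = -4928*(-9806641/1160) = 6040890856/145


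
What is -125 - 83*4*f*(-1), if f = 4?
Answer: 1203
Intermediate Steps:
-125 - 83*4*f*(-1) = -125 - 83*4*4*(-1) = -125 - 1328*(-1) = -125 - 83*(-16) = -125 + 1328 = 1203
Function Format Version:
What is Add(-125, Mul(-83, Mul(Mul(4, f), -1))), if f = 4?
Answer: 1203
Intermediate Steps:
Add(-125, Mul(-83, Mul(Mul(4, f), -1))) = Add(-125, Mul(-83, Mul(Mul(4, 4), -1))) = Add(-125, Mul(-83, Mul(16, -1))) = Add(-125, Mul(-83, -16)) = Add(-125, 1328) = 1203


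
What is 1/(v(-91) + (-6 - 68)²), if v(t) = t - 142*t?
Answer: 1/18307 ≈ 5.4624e-5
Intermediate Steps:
v(t) = -141*t
1/(v(-91) + (-6 - 68)²) = 1/(-141*(-91) + (-6 - 68)²) = 1/(12831 + (-74)²) = 1/(12831 + 5476) = 1/18307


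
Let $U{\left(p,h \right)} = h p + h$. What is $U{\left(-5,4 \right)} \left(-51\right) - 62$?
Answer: $754$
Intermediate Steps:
$U{\left(p,h \right)} = h + h p$
$U{\left(-5,4 \right)} \left(-51\right) - 62 = 4 \left(1 - 5\right) \left(-51\right) - 62 = 4 \left(-4\right) \left(-51\right) - 62 = \left(-16\right) \left(-51\right) - 62 = 816 - 62 = 754$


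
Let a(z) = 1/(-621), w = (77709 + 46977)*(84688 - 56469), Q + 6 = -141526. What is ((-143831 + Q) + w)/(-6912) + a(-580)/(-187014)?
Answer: -7566517621933603/14865368832 ≈ -5.0900e+5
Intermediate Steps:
Q = -141532 (Q = -6 - 141526 = -141532)
w = 3518514234 (w = 124686*28219 = 3518514234)
a(z) = -1/621
((-143831 + Q) + w)/(-6912) + a(-580)/(-187014) = ((-143831 - 141532) + 3518514234)/(-6912) - 1/621/(-187014) = (-285363 + 3518514234)*(-1/6912) - 1/621*(-1/187014) = 3518228871*(-1/6912) + 1/116135694 = -130304773/256 + 1/116135694 = -7566517621933603/14865368832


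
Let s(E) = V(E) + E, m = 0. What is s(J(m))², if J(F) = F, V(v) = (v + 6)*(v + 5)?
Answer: 900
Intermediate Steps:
V(v) = (5 + v)*(6 + v) (V(v) = (6 + v)*(5 + v) = (5 + v)*(6 + v))
s(E) = 30 + E² + 12*E (s(E) = (30 + E² + 11*E) + E = 30 + E² + 12*E)
s(J(m))² = (30 + 0² + 12*0)² = (30 + 0 + 0)² = 30² = 900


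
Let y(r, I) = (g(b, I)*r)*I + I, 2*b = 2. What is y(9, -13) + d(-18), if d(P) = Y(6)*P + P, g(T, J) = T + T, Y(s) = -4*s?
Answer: 167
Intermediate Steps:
b = 1 (b = (½)*2 = 1)
g(T, J) = 2*T
d(P) = -23*P (d(P) = (-4*6)*P + P = -24*P + P = -23*P)
y(r, I) = I + 2*I*r (y(r, I) = ((2*1)*r)*I + I = (2*r)*I + I = 2*I*r + I = I + 2*I*r)
y(9, -13) + d(-18) = -13*(1 + 2*9) - 23*(-18) = -13*(1 + 18) + 414 = -13*19 + 414 = -247 + 414 = 167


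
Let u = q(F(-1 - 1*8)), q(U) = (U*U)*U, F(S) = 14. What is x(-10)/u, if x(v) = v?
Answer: -5/1372 ≈ -0.0036443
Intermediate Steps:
q(U) = U**3 (q(U) = U**2*U = U**3)
u = 2744 (u = 14**3 = 2744)
x(-10)/u = -10/2744 = -10*1/2744 = -5/1372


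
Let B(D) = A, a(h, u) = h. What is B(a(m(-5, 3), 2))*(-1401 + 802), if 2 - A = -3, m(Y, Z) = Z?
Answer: -2995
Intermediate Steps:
A = 5 (A = 2 - 1*(-3) = 2 + 3 = 5)
B(D) = 5
B(a(m(-5, 3), 2))*(-1401 + 802) = 5*(-1401 + 802) = 5*(-599) = -2995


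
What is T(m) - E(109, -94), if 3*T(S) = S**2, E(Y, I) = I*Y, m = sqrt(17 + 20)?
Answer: 30775/3 ≈ 10258.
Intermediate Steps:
m = sqrt(37) ≈ 6.0828
T(S) = S**2/3
T(m) - E(109, -94) = (sqrt(37))**2/3 - (-94)*109 = (1/3)*37 - 1*(-10246) = 37/3 + 10246 = 30775/3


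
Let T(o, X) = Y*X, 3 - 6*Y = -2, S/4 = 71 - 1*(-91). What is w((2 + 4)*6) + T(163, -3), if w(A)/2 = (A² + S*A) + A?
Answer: 98635/2 ≈ 49318.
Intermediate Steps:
S = 648 (S = 4*(71 - 1*(-91)) = 4*(71 + 91) = 4*162 = 648)
Y = ⅚ (Y = ½ - ⅙*(-2) = ½ + ⅓ = ⅚ ≈ 0.83333)
w(A) = 2*A² + 1298*A (w(A) = 2*((A² + 648*A) + A) = 2*(A² + 649*A) = 2*A² + 1298*A)
T(o, X) = 5*X/6
w((2 + 4)*6) + T(163, -3) = 2*((2 + 4)*6)*(649 + (2 + 4)*6) + (⅚)*(-3) = 2*(6*6)*(649 + 6*6) - 5/2 = 2*36*(649 + 36) - 5/2 = 2*36*685 - 5/2 = 49320 - 5/2 = 98635/2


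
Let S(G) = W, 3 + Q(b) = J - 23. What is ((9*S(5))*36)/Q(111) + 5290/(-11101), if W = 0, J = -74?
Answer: -5290/11101 ≈ -0.47653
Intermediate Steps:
Q(b) = -100 (Q(b) = -3 + (-74 - 23) = -3 - 97 = -100)
S(G) = 0
((9*S(5))*36)/Q(111) + 5290/(-11101) = ((9*0)*36)/(-100) + 5290/(-11101) = (0*36)*(-1/100) + 5290*(-1/11101) = 0*(-1/100) - 5290/11101 = 0 - 5290/11101 = -5290/11101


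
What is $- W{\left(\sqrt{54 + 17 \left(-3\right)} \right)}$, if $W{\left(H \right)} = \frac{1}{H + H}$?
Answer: $- \frac{\sqrt{3}}{6} \approx -0.28868$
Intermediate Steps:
$W{\left(H \right)} = \frac{1}{2 H}$
$- W{\left(\sqrt{54 + 17 \left(-3\right)} \right)} = - \frac{1}{2 \sqrt{54 + 17 \left(-3\right)}} = - \frac{1}{2 \sqrt{54 - 51}} = - \frac{1}{2 \sqrt{3}} = - \frac{\frac{1}{3} \sqrt{3}}{2} = - \frac{\sqrt{3}}{6}$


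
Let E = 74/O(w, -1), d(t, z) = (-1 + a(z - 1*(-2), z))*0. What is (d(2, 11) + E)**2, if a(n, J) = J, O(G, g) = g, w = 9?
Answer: 5476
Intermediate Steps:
d(t, z) = 0 (d(t, z) = (-1 + z)*0 = 0)
E = -74 (E = 74/(-1) = 74*(-1) = -74)
(d(2, 11) + E)**2 = (0 - 74)**2 = (-74)**2 = 5476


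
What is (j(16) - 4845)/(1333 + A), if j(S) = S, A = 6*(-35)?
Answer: -4829/1123 ≈ -4.3001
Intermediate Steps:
A = -210
(j(16) - 4845)/(1333 + A) = (16 - 4845)/(1333 - 210) = -4829/1123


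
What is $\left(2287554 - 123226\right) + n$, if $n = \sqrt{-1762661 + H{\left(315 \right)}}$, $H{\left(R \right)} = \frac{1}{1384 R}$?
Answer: $2164328 + \frac{i \sqrt{9305925740559490}}{72660} \approx 2.1643 \cdot 10^{6} + 1327.7 i$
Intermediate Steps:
$H{\left(R \right)} = \frac{1}{1384 R}$
$n = \frac{i \sqrt{9305925740559490}}{72660}$ ($n = \sqrt{-1762661 + \frac{1}{1384 \cdot 315}} = \sqrt{-1762661 + \frac{1}{1384} \cdot \frac{1}{315}} = \sqrt{-1762661 + \frac{1}{435960}} = \sqrt{- \frac{768449689559}{435960}} = \frac{i \sqrt{9305925740559490}}{72660} \approx 1327.7 i$)
$\left(2287554 - 123226\right) + n = \left(2287554 - 123226\right) + \frac{i \sqrt{9305925740559490}}{72660} = 2164328 + \frac{i \sqrt{9305925740559490}}{72660}$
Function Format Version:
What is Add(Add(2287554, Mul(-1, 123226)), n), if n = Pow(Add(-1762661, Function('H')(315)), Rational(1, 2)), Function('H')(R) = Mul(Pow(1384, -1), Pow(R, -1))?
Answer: Add(2164328, Mul(Rational(1, 72660), I, Pow(9305925740559490, Rational(1, 2)))) ≈ Add(2.1643e+6, Mul(1327.7, I))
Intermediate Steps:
Function('H')(R) = Mul(Rational(1, 1384), Pow(R, -1))
n = Mul(Rational(1, 72660), I, Pow(9305925740559490, Rational(1, 2))) (n = Pow(Add(-1762661, Mul(Rational(1, 1384), Pow(315, -1))), Rational(1, 2)) = Pow(Add(-1762661, Mul(Rational(1, 1384), Rational(1, 315))), Rational(1, 2)) = Pow(Add(-1762661, Rational(1, 435960)), Rational(1, 2)) = Pow(Rational(-768449689559, 435960), Rational(1, 2)) = Mul(Rational(1, 72660), I, Pow(9305925740559490, Rational(1, 2))) ≈ Mul(1327.7, I))
Add(Add(2287554, Mul(-1, 123226)), n) = Add(Add(2287554, Mul(-1, 123226)), Mul(Rational(1, 72660), I, Pow(9305925740559490, Rational(1, 2)))) = Add(Add(2287554, -123226), Mul(Rational(1, 72660), I, Pow(9305925740559490, Rational(1, 2)))) = Add(2164328, Mul(Rational(1, 72660), I, Pow(9305925740559490, Rational(1, 2))))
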